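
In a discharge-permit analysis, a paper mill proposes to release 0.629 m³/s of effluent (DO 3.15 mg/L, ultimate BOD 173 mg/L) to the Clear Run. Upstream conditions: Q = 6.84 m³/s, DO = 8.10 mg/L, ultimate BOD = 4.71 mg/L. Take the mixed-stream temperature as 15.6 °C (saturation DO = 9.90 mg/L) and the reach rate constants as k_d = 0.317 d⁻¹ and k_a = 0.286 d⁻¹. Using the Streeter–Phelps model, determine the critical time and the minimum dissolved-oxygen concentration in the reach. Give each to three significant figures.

t_c ≈ 2.95 d; minimum DO ≈ 1.69 mg/L

Mixed DO = (6.84×8.10 + 0.629×3.15)/(6.84+0.629) = 57.39/7.469 = 7.683 mg/L.
Mixed L₀ = (6.84×4.71 + 0.629×173)/(7.469) = 141.0/7.469 = 18.88 mg/L.
Initial deficit D₀ = C_s − DO₀ = 9.90 − 7.683 = 2.217 mg/L.
t_c = (1/-0.03100) ln[(0.286/0.317)(1 − 2.217×-0.03100/(0.317×18.88))] = -32.26 × ln(0.9126) = 2.951 d.
D_c = (0.317/0.286) × 18.88 × e^(−0.317×2.951) = 1.108 × 18.88 × 0.3923 = 8.212 mg/L.
Minimum DO = 9.90 − 8.212 = 1.688 mg/L.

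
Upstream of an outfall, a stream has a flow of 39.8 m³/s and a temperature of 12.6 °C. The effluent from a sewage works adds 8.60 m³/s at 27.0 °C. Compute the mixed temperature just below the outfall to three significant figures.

15.2 °C

Flow-weighted mixing: C = (Q_r C_r + Q_w C_w)/(Q_r + Q_w)
= (39.8×12.6 + 8.60×27.0)/(39.8 + 8.60) = 733.7/48.40 = 15.16 °C.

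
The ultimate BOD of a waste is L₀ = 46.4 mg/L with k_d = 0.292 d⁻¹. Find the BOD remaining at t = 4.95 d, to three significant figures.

L ≈ 10.9 mg/L

L_t = L₀ e^(−k_d t) = 46.4 × e^(−0.292×4.95) = 46.4 × 0.2357 = 10.93 mg/L.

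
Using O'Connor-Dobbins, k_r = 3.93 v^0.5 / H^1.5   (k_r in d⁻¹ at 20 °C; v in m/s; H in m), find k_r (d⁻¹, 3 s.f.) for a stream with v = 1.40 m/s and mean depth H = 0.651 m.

k_r = 3.93 × 1.40^0.5 / 0.651^1.5 = 3.93 × 1.183 / 0.5253 = 8.853 d⁻¹.

k_r ≈ 8.85 d⁻¹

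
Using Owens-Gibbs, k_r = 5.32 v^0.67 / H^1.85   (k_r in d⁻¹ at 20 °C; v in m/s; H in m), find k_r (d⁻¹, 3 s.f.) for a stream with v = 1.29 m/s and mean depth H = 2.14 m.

k_r ≈ 1.54 d⁻¹

k_r = 5.32 × 1.29^0.67 / 2.14^1.85 = 5.32 × 1.186 / 4.086 = 1.544 d⁻¹.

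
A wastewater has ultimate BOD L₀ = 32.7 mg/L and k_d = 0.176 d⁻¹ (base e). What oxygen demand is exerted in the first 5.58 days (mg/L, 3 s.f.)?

y ≈ 20.5 mg/L

y_t = L₀(1 − e^(−k_d t)) = 32.7 × (1 − e^(−0.176×5.58))
= 32.7 × (1 − 0.3745) = 32.7 × 0.6255 = 20.45 mg/L.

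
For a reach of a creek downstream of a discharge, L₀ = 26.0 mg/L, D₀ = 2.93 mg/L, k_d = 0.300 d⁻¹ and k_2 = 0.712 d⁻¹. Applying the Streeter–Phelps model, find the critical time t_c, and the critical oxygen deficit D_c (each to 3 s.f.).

t_c ≈ 1.69 d; D_c ≈ 6.60 mg/L

At the critical point dD/dt = 0, so k_d L₀ e^(−k_d t) = k_2 D. Substituting D(t) from the Streeter–Phelps equation and solving for t gives
t_c = ln[(k_2/k_d)(1 − D₀(k_2−k_d)/(k_d L₀))] / (k_2−k_d).
Here k_2−k_d = 0.4120 d⁻¹ and 1 − D₀(k_2−k_d)/(k_d L₀) = 1 − 2.93×0.4120/(0.300×26.0) = 0.8452, so
t_c = ln(2.373 × 0.8452) / 0.4120 = 0.6962 / 0.4120 = 1.690 d.
L(t_c) = L₀ e^(−k_d t_c) = 26.0 × 0.6024 = 15.66 mg/L, and at the critical point k_2 D_c = k_d L, so D_c = (0.300/0.712) × 15.66 = 6.599 mg/L.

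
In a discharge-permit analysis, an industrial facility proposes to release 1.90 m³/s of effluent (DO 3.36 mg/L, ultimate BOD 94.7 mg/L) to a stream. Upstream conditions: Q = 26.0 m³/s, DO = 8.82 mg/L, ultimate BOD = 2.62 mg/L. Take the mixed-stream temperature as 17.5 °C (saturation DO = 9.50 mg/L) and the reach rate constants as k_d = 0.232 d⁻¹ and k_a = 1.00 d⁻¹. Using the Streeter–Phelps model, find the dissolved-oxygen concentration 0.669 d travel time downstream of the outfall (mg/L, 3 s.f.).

Mixed DO = (26.0×8.82 + 1.90×3.36)/(26.0+1.90) = 235.7/27.90 = 8.448 mg/L.
Mixed L₀ = (26.0×2.62 + 1.90×94.7)/(27.90) = 248.1/27.90 = 8.891 mg/L.
Initial deficit D₀ = C_s − DO₀ = 9.50 − 8.448 = 1.052 mg/L.
D(0.669) = [0.232×8.891/(1.00−0.232)](e^(−0.232×0.669) − e^(−1.00×0.669)) + 1.052 e^(−1.00×0.669)
= 2.686 × (0.8562 − 0.5122) + 1.052 × 0.5122 = 1.463 mg/L.
DO = 9.50 − 1.463 = 8.037 mg/L.

DO ≈ 8.04 mg/L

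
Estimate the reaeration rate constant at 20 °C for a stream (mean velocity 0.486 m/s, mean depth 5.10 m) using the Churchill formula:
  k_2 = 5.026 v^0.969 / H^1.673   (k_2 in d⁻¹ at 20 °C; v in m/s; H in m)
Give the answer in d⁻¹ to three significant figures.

k_2 = 5.026 × 0.486^0.969 / 5.10^1.673 = 5.026 × 0.4970 / 15.27 = 0.1636 d⁻¹.

k_2 ≈ 0.164 d⁻¹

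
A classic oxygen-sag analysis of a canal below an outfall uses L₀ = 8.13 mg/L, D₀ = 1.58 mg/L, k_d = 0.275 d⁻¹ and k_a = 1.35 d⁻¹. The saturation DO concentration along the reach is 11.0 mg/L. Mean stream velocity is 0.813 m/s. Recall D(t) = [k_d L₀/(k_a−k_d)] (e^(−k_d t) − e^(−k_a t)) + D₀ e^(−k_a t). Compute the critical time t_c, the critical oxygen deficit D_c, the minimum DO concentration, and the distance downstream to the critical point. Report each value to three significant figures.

t_c ≈ 0.154 d; D_c ≈ 1.59 mg/L; min DO ≈ 9.41 mg/L; x_c ≈ 10.8 km

At the critical point dD/dt = 0, so k_d L₀ e^(−k_d t) = k_a D. Substituting D(t) from the Streeter–Phelps equation and solving for t gives
t_c = ln[(k_a/k_d)(1 − D₀(k_a−k_d)/(k_d L₀))] / (k_a−k_d).
Here k_a−k_d = 1.075 d⁻¹ and 1 − D₀(k_a−k_d)/(k_d L₀) = 1 − 1.58×1.075/(0.275×8.13) = 0.2403, so
t_c = ln(4.909 × 0.2403) / 1.075 = 0.1652 / 1.075 = 0.1537 d.
L(t_c) = L₀ e^(−k_d t_c) = 8.13 × 0.9586 = 7.794 mg/L, and at the critical point k_a D_c = k_d L, so D_c = (0.275/1.35) × 7.794 = 1.588 mg/L.
Minimum DO = C_s − D_c = 11.0 − 1.588 = 9.412 mg/L.
x_c = v t_c = 0.813 m/s × 0.1537 d × 86400 s/d = 10800 m ≈ 10.8 km.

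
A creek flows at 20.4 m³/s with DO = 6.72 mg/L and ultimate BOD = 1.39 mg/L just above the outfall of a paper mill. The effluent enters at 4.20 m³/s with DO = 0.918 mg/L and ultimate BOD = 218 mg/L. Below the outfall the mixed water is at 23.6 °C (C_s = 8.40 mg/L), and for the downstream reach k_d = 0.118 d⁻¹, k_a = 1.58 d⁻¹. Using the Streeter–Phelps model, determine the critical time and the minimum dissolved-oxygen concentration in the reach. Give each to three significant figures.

Mixed DO = (20.4×6.72 + 4.20×0.918)/(20.4+4.20) = 140.9/24.60 = 5.729 mg/L.
Mixed L₀ = (20.4×1.39 + 4.20×218)/(24.60) = 944.0/24.60 = 38.37 mg/L.
Initial deficit D₀ = C_s − DO₀ = 8.40 − 5.729 = 2.671 mg/L.
t_c = (1/1.462) ln[(1.58/0.118)(1 − 2.671×1.462/(0.118×38.37))] = 0.6840 × ln(1.844) = 0.4185 d.
D_c = (0.118/1.58) × 38.37 × e^(−0.118×0.4185) = 0.07468 × 38.37 × 0.9518 = 2.728 mg/L.
Minimum DO = 8.40 − 2.728 = 5.672 mg/L.

t_c ≈ 0.419 d; minimum DO ≈ 5.67 mg/L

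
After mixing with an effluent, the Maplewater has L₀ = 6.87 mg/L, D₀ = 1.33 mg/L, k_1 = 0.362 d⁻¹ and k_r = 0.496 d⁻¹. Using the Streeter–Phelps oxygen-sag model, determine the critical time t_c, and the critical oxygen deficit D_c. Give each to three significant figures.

t_c = [1/(k_r−k_1)] ln[(k_r/k_1)(1 − D₀(k_r−k_1)/(k_1 L₀))]
= [1/(0.496−0.362)] ln[(0.496/0.362)(1 − 1.33×0.1340/(0.362×6.87))]
= (1/0.1340) ln[1.370 × 0.9283] = 7.463 × ln(1.272) = 7.463 × 0.2406 = 1.795 d.
D_c = (k_1/k_r) L₀ e^(−k_1 t_c) = (0.362/0.496) × 6.87 × e^(−0.362×1.795) = 0.7298 × 6.87 × 0.5221 = 2.618 mg/L.

t_c ≈ 1.80 d; D_c ≈ 2.62 mg/L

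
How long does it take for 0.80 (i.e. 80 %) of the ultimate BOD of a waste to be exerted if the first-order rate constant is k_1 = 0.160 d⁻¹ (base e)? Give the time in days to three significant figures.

y/L₀ = 1 − e^(−k_1 t) = 0.80 ⇒ e^(−k_1 t) = 0.200
t = −ln(0.200) / 0.160 = 1.609 / 0.160 = 10.06 d.

t ≈ 10.1 d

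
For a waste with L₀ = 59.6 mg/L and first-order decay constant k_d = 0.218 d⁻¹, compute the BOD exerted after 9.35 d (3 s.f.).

y ≈ 51.8 mg/L

y_t = L₀(1 − e^(−k_d t)) = 59.6 × (1 − e^(−0.218×9.35))
= 59.6 × (1 − 0.1302) = 59.6 × 0.8698 = 51.84 mg/L.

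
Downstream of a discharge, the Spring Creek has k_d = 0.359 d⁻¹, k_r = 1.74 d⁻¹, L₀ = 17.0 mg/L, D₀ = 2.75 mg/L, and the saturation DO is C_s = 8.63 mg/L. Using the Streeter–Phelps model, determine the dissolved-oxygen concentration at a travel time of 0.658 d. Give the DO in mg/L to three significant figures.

k_d L₀/(k_r−k_d) = 0.359×17.0/(1.74−0.359) = 6.103/1.381 = 4.419 mg/L.
e^(−k_d t) = e^(−0.359×0.6580) = 0.7896; e^(−k_r t) = e^(−1.74×0.6580) = 0.3182.
D = 4.419 × (0.7896 − 0.3182) + 2.75 × 0.3182 = 2.083 + 0.8752 = 2.958 mg/L.
DO = C_s − D = 8.63 − 2.958 = 5.672 mg/L.

DO ≈ 5.67 mg/L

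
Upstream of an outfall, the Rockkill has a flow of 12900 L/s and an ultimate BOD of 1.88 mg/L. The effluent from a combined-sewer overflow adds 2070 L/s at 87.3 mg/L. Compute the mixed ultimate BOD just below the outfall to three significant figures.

13.7 mg/L

Flow-weighted mixing: C = (Q_r C_r + Q_w C_w)/(Q_r + Q_w)
= (12900×1.88 + 2070×87.3)/(12900 + 2070) = 205000/14970 = 13.69 mg/L.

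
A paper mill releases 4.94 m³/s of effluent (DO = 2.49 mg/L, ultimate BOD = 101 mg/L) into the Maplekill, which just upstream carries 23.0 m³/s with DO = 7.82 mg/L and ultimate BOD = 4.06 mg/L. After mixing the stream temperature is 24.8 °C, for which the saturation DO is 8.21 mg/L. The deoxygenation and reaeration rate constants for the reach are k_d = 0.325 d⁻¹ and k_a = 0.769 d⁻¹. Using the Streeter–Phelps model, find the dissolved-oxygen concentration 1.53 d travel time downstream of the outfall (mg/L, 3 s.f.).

Mixed DO = (23.0×7.82 + 4.94×2.49)/(23.0+4.94) = 192.2/27.94 = 6.878 mg/L.
Mixed L₀ = (23.0×4.06 + 4.94×101)/(27.94) = 592.3/27.94 = 21.20 mg/L.
Initial deficit D₀ = C_s − DO₀ = 8.21 − 6.878 = 1.332 mg/L.
D(1.53) = [0.325×21.20/(0.769−0.325)](e^(−0.325×1.53) − e^(−0.769×1.53)) + 1.332 e^(−0.769×1.53)
= 15.52 × (0.6082 − 0.3083) + 1.332 × 0.3083 = 5.064 mg/L.
DO = 8.21 − 5.064 = 3.146 mg/L.

DO ≈ 3.15 mg/L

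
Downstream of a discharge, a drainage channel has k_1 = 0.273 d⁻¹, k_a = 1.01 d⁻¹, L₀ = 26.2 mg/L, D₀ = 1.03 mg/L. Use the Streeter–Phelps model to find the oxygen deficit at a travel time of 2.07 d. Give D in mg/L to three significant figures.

k_1 L₀/(k_a−k_1) = 0.273×26.2/(1.01−0.273) = 7.153/0.7370 = 9.705 mg/L.
e^(−k_1 t) = e^(−0.273×2.070) = 0.5683; e^(−k_a t) = e^(−1.01×2.070) = 0.1236.
D = 9.705 × (0.5683 − 0.1236) + 1.03 × 0.1236 = 4.316 + 0.1273 = 4.443 mg/L.

D ≈ 4.44 mg/L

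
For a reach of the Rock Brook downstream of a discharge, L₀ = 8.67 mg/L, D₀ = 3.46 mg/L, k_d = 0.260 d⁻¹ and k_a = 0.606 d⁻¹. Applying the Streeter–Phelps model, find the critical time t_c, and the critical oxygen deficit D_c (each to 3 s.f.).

t_c ≈ 0.257 d; D_c ≈ 3.48 mg/L

t_c = [1/(k_a−k_d)] ln[(k_a/k_d)(1 − D₀(k_a−k_d)/(k_d L₀))]
= [1/(0.606−0.260)] ln[(0.606/0.260)(1 − 3.46×0.3460/(0.260×8.67))]
= (1/0.3460) ln[2.331 × 0.4689] = 2.890 × ln(1.093) = 2.890 × 0.08888 = 0.2569 d.
L(t_c) = L₀ e^(−k_d t_c) = 8.67 × 0.9354 = 8.110 mg/L, and at the critical point k_a D_c = k_d L, so D_c = (0.260/0.606) × 8.110 = 3.479 mg/L.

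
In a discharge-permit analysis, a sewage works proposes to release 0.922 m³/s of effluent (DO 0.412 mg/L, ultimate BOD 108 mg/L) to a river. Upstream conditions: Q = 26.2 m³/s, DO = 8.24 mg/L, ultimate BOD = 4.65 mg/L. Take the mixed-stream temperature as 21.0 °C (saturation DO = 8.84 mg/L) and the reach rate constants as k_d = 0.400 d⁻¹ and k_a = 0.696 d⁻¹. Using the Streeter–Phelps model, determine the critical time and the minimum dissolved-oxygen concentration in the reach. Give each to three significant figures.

Mixed DO = (26.2×8.24 + 0.922×0.412)/(26.2+0.922) = 216.3/27.12 = 7.974 mg/L.
Mixed L₀ = (26.2×4.65 + 0.922×108)/(27.12) = 221.4/27.12 = 8.163 mg/L.
Initial deficit D₀ = C_s − DO₀ = 8.84 − 7.974 = 0.8661 mg/L.
t_c = (1/0.2960) ln[(0.696/0.400)(1 − 0.8661×0.2960/(0.400×8.163))] = 3.378 × ln(1.603) = 1.595 d.
D_c = (0.400/0.696) × 8.163 × e^(−0.400×1.595) = 0.5747 × 8.163 × 0.5283 = 2.479 mg/L.
Minimum DO = 8.84 − 2.479 = 6.361 mg/L.

t_c ≈ 1.59 d; minimum DO ≈ 6.36 mg/L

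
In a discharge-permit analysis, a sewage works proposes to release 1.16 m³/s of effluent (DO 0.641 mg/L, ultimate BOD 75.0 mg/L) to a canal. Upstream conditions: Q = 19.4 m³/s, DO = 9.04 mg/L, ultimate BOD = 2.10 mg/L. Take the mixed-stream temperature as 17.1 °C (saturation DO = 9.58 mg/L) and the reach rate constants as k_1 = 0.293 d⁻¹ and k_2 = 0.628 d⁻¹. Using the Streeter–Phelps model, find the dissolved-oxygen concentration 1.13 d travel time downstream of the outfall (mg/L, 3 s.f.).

Mixed DO = (19.4×9.04 + 1.16×0.641)/(19.4+1.16) = 176.1/20.56 = 8.566 mg/L.
Mixed L₀ = (19.4×2.10 + 1.16×75.0)/(20.56) = 127.7/20.56 = 6.213 mg/L.
Initial deficit D₀ = C_s − DO₀ = 9.58 − 8.566 = 1.014 mg/L.
D(1.13) = [0.293×6.213/(0.628−0.293)](e^(−0.293×1.13) − e^(−0.628×1.13)) + 1.014 e^(−0.628×1.13)
= 5.434 × (0.7181 − 0.4918) + 1.014 × 0.4918 = 1.728 mg/L.
DO = 9.58 − 1.728 = 7.852 mg/L.

DO ≈ 7.85 mg/L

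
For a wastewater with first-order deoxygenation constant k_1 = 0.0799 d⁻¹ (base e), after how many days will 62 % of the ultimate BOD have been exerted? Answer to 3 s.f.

t ≈ 12.1 d

y/L₀ = 1 − e^(−k_1 t) = 0.62 ⇒ e^(−k_1 t) = 0.380
t = −ln(0.380) / 0.0799 = 0.9676 / 0.0799 = 12.11 d.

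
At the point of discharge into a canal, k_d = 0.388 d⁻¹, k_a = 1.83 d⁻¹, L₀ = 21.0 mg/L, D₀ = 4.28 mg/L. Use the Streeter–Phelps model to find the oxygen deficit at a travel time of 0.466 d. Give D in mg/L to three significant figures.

D ≈ 4.13 mg/L

k_d L₀/(k_a−k_d) = 0.388×21.0/(1.83−0.388) = 8.148/1.442 = 5.650 mg/L.
e^(−k_d t) = e^(−0.388×0.4660) = 0.8346; e^(−k_a t) = e^(−1.83×0.4660) = 0.4262.
D = 5.650 × (0.8346 − 0.4262) + 4.28 × 0.4262 = 2.307 + 1.824 = 4.132 mg/L.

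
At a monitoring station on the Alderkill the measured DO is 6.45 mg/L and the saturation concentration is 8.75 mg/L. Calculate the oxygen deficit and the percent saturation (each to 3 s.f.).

D ≈ 2.30 mg/L; 73.7 % saturation

D = C_s − C = 8.75 − 6.45 = 2.30 mg/L.
% saturation = 6.45/8.75 × 100 = 73.7 %.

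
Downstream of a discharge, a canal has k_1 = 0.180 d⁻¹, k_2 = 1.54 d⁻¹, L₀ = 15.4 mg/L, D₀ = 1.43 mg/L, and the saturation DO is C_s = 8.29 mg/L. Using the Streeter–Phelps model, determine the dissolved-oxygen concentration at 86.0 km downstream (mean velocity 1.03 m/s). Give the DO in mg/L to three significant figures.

Travel time t = x/v = 86.0 km / (1.03 m/s) = 86000 m / 1.03 m/s = 83500 s = 0.9664 d.
k_1 L₀/(k_2−k_1) = 0.180×15.4/(1.54−0.180) = 2.772/1.360 = 2.038 mg/L.
e^(−k_1 t) = e^(−0.180×0.9664) = 0.8403; e^(−k_2 t) = e^(−1.54×0.9664) = 0.2258.
D = 2.038 × (0.8403 − 0.2258) + 1.43 × 0.2258 = 1.253 + 0.3229 = 1.575 mg/L.
DO = C_s − D = 8.29 − 1.575 = 6.715 mg/L.

DO ≈ 6.71 mg/L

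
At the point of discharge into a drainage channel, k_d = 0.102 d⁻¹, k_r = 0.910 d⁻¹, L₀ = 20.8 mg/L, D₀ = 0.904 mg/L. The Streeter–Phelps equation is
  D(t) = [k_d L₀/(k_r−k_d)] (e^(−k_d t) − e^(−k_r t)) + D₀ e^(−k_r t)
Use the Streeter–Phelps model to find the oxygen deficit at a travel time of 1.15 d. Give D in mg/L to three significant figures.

D ≈ 1.73 mg/L

k_d L₀/(k_r−k_d) = 0.102×20.8/(0.910−0.102) = 2.122/0.8080 = 2.626 mg/L.
e^(−k_d t) = e^(−0.102×1.150) = 0.8893; e^(−k_r t) = e^(−0.910×1.150) = 0.3512.
D = 2.626 × (0.8893 − 0.3512) + 0.904 × 0.3512 = 1.413 + 0.3175 = 1.731 mg/L.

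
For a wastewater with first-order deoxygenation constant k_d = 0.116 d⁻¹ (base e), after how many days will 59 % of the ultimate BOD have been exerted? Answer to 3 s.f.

t ≈ 7.69 d

y/L₀ = 1 − e^(−k_d t) = 0.59 ⇒ e^(−k_d t) = 0.410
t = −ln(0.410) / 0.116 = 0.8916 / 0.116 = 7.686 d.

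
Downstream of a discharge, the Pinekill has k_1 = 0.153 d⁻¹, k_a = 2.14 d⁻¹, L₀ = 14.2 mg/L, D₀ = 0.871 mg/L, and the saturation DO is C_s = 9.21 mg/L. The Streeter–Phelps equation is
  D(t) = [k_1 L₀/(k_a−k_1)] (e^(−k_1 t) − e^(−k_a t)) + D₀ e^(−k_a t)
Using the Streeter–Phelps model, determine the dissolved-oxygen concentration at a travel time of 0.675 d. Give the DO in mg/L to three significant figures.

DO ≈ 8.28 mg/L

k_1 L₀/(k_a−k_1) = 0.153×14.2/(2.14−0.153) = 2.173/1.987 = 1.093 mg/L.
e^(−k_1 t) = e^(−0.153×0.6750) = 0.9019; e^(−k_a t) = e^(−2.14×0.6750) = 0.2359.
D = 1.093 × (0.9019 − 0.2359) + 0.871 × 0.2359 = 0.7282 + 0.2054 = 0.9337 mg/L.
DO = C_s − D = 9.21 − 0.9337 = 8.276 mg/L.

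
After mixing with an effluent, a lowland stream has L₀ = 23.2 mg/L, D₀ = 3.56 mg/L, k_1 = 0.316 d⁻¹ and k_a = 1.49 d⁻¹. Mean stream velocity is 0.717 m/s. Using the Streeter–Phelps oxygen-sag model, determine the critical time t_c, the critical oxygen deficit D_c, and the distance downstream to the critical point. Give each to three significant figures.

t_c ≈ 0.602 d; D_c ≈ 4.07 mg/L; x_c ≈ 37.3 km

t_c = [1/(k_a−k_1)] ln[(k_a/k_1)(1 − D₀(k_a−k_1)/(k_1 L₀))]
= [1/(1.49−0.316)] ln[(1.49/0.316)(1 − 3.56×1.174/(0.316×23.2))]
= (1/1.174) ln[4.715 × 0.4299] = 0.8518 × ln(2.027) = 0.8518 × 0.7066 = 0.6019 d.
L(t_c) = L₀ e^(−k_1 t_c) = 23.2 × 0.8268 = 19.18 mg/L, and at the critical point k_a D_c = k_1 L, so D_c = (0.316/1.49) × 19.18 = 4.068 mg/L.
x_c = v t_c = 0.717 m/s × 0.6019 d × 86400 s/d = 37290 m ≈ 37.3 km.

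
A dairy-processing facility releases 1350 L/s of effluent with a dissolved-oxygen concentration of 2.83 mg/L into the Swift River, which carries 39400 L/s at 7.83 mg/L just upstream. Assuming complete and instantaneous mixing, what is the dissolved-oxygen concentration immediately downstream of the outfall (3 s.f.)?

7.66 mg/L

Flow-weighted mixing: C = (Q_r C_r + Q_w C_w)/(Q_r + Q_w)
= (39400×7.83 + 1350×2.83)/(39400 + 1350) = 312300/40750 = 7.664 mg/L.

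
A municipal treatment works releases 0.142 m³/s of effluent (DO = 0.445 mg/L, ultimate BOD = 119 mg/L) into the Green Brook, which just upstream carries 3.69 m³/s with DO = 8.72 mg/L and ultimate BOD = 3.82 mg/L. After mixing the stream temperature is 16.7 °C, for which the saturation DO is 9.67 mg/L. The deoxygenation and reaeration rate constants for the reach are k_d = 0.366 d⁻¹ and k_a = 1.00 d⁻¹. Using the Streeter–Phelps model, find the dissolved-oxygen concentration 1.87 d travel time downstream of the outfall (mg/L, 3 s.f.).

Mixed DO = (3.69×8.72 + 0.142×0.445)/(3.69+0.142) = 32.24/3.832 = 8.413 mg/L.
Mixed L₀ = (3.69×3.82 + 0.142×119)/(3.832) = 30.99/3.832 = 8.088 mg/L.
Initial deficit D₀ = C_s − DO₀ = 9.67 − 8.413 = 1.257 mg/L.
D(1.87) = [0.366×8.088/(1.00−0.366)](e^(−0.366×1.87) − e^(−1.00×1.87)) + 1.257 e^(−1.00×1.87)
= 4.669 × (0.5044 − 0.1541) + 1.257 × 0.1541 = 1.829 mg/L.
DO = 9.67 − 1.829 = 7.841 mg/L.

DO ≈ 7.84 mg/L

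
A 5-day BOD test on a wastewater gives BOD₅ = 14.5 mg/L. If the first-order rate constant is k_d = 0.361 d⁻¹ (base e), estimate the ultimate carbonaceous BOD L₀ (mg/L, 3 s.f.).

BOD₅ = L₀(1 − e^(−5k_d)) ⇒ L₀ = BOD₅ / (1 − e^(−5×0.361))
= 14.5 / (1 − 0.1645) = 14.5 / 0.8355 = 17.35 mg/L.

L₀ ≈ 17.4 mg/L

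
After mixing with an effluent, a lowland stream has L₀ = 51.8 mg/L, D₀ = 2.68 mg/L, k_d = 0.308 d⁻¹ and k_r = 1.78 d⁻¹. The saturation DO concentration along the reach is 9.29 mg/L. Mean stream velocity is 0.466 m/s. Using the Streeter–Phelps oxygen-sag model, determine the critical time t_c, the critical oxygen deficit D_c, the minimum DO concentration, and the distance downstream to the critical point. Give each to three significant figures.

With k_r/k_d = 5.779 and 1 − D₀(k_r−k_d)/(k_d L₀) = 0.7527,
t_c = ln(5.779 × 0.7527) / (1.78 − 0.308) = ln(4.350) / 1.472 = 1.470/1.472 = 0.9988 d.
L(t_c) = L₀ e^(−k_d t_c) = 51.8 × 0.7352 = 38.08 mg/L, and at the critical point k_r D_c = k_d L, so D_c = (0.308/1.78) × 38.08 = 6.590 mg/L.
Minimum DO = C_s − D_c = 9.29 − 6.590 = 2.700 mg/L.
x_c = v t_c = 0.466 m/s × 0.9988 d × 86400 s/d = 40210 m ≈ 40.2 km.

t_c ≈ 0.999 d; D_c ≈ 6.59 mg/L; min DO ≈ 2.70 mg/L; x_c ≈ 40.2 km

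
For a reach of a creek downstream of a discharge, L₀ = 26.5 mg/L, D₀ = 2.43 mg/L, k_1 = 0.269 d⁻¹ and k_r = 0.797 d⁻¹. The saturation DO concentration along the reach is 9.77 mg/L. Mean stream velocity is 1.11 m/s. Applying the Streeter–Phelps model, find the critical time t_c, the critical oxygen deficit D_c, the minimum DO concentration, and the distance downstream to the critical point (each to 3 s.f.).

t_c ≈ 1.68 d; D_c ≈ 5.69 mg/L; min DO ≈ 4.08 mg/L; x_c ≈ 161 km

At the critical point dD/dt = 0, so k_1 L₀ e^(−k_1 t) = k_r D. Substituting D(t) from the Streeter–Phelps equation and solving for t gives
t_c = ln[(k_r/k_1)(1 − D₀(k_r−k_1)/(k_1 L₀))] / (k_r−k_1).
Here k_r−k_1 = 0.5280 d⁻¹ and 1 − D₀(k_r−k_1)/(k_1 L₀) = 1 − 2.43×0.5280/(0.269×26.5) = 0.8200, so
t_c = ln(2.963 × 0.8200) / 0.5280 = 0.8877 / 0.5280 = 1.681 d.
D_c = (k_1/k_r) L₀ e^(−k_1 t_c) = (0.269/0.797) × 26.5 × e^(−0.269×1.681) = 0.3375 × 26.5 × 0.6362 = 5.690 mg/L.
Minimum DO = C_s − D_c = 9.77 − 5.690 = 4.080 mg/L.
x_c = v t_c = 1.11 m/s × 1.681 d × 86400 s/d = 161200 m ≈ 161 km.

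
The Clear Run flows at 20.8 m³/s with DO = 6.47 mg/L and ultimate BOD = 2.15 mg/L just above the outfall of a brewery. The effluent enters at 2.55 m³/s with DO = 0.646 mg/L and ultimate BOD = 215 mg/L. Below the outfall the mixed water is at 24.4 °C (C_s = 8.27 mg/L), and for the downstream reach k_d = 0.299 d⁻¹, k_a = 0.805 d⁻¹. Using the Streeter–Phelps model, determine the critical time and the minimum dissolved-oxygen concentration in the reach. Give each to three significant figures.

Mixed DO = (20.8×6.47 + 2.55×0.646)/(20.8+2.55) = 136.2/23.35 = 5.834 mg/L.
Mixed L₀ = (20.8×2.15 + 2.55×215)/(23.35) = 593.0/23.35 = 25.39 mg/L.
Initial deficit D₀ = C_s − DO₀ = 8.27 − 5.834 = 2.436 mg/L.
t_c = (1/0.5060) ln[(0.805/0.299)(1 − 2.436×0.5060/(0.299×25.39))] = 1.976 × ln(2.255) = 1.607 d.
D_c = (0.299/0.805) × 25.39 × e^(−0.299×1.607) = 0.3714 × 25.39 × 0.6184 = 5.833 mg/L.
Minimum DO = 8.27 − 5.833 = 2.437 mg/L.

t_c ≈ 1.61 d; minimum DO ≈ 2.44 mg/L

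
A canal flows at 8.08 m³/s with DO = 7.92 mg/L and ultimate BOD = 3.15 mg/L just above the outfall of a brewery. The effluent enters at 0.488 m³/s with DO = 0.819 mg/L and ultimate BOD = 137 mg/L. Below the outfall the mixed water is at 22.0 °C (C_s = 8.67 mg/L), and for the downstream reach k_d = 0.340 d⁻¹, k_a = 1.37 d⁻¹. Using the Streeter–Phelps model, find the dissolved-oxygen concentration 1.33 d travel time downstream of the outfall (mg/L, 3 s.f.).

Mixed DO = (8.08×7.92 + 0.488×0.819)/(8.08+0.488) = 64.39/8.568 = 7.516 mg/L.
Mixed L₀ = (8.08×3.15 + 0.488×137)/(8.568) = 92.31/8.568 = 10.77 mg/L.
Initial deficit D₀ = C_s − DO₀ = 8.67 − 7.516 = 1.154 mg/L.
D(1.33) = [0.340×10.77/(1.37−0.340)](e^(−0.340×1.33) − e^(−1.37×1.33)) + 1.154 e^(−1.37×1.33)
= 3.556 × (0.6362 − 0.1617) + 1.154 × 0.1617 = 1.874 mg/L.
DO = 8.67 − 1.874 = 6.796 mg/L.

DO ≈ 6.80 mg/L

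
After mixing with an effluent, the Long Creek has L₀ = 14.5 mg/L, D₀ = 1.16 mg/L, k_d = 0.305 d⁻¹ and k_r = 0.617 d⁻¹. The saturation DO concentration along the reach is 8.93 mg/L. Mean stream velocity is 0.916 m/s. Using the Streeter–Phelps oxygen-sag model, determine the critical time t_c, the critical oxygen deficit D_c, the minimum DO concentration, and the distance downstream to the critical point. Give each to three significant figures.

t_c ≈ 1.98 d; D_c ≈ 3.91 mg/L; min DO ≈ 5.02 mg/L; x_c ≈ 157 km

With k_r/k_d = 2.023 and 1 − D₀(k_r−k_d)/(k_d L₀) = 0.9182,
t_c = ln(2.023 × 0.9182) / (0.617 − 0.305) = ln(1.857) / 0.3120 = 0.6192/0.3120 = 1.985 d.
L(t_c) = L₀ e^(−k_d t_c) = 14.5 × 0.5459 = 7.916 mg/L, and at the critical point k_r D_c = k_d L, so D_c = (0.305/0.617) × 7.916 = 3.913 mg/L.
Minimum DO = C_s − D_c = 8.93 − 3.913 = 5.017 mg/L.
x_c = v t_c = 0.916 m/s × 1.985 d × 86400 s/d = 157100 m ≈ 157 km.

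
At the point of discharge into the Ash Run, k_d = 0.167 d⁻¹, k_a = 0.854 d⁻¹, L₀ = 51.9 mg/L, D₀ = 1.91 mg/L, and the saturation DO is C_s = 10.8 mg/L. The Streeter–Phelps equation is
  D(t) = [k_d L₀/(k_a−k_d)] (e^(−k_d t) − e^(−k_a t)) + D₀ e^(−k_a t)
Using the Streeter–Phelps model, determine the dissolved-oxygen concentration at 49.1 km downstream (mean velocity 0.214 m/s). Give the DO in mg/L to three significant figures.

Travel time t = x/v = 49.1 km / (0.214 m/s) = 49100 m / 0.214 m/s = 229400 s = 2.656 d.
k_d L₀/(k_a−k_d) = 0.167×51.9/(0.854−0.167) = 8.667/0.6870 = 12.62 mg/L.
e^(−k_d t) = e^(−0.167×2.656) = 0.6418; e^(−k_a t) = e^(−0.854×2.656) = 0.1035.
D = 12.62 × (0.6418 − 0.1035) + 1.91 × 0.1035 = 6.791 + 0.1978 = 6.989 mg/L.
DO = C_s − D = 10.8 − 6.989 = 3.811 mg/L.

DO ≈ 3.81 mg/L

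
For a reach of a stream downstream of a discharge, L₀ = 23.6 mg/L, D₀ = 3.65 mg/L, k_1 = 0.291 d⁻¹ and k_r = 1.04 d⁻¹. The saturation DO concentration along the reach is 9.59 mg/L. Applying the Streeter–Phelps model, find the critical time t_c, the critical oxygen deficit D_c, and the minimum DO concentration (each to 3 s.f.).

t_c ≈ 1.02 d; D_c ≈ 4.90 mg/L; min DO ≈ 4.69 mg/L

At the critical point dD/dt = 0, so k_1 L₀ e^(−k_1 t) = k_r D. Substituting D(t) from the Streeter–Phelps equation and solving for t gives
t_c = ln[(k_r/k_1)(1 − D₀(k_r−k_1)/(k_1 L₀))] / (k_r−k_1).
Here k_r−k_1 = 0.7490 d⁻¹ and 1 − D₀(k_r−k_1)/(k_1 L₀) = 1 − 3.65×0.7490/(0.291×23.6) = 0.6019, so
t_c = ln(3.574 × 0.6019) / 0.7490 = 0.7660 / 0.7490 = 1.023 d.
D_c = (k_1/k_r) L₀ e^(−k_1 t_c) = (0.291/1.04) × 23.6 × e^(−0.291×1.023) = 0.2798 × 23.6 × 0.7426 = 4.904 mg/L.
Minimum DO = C_s − D_c = 9.59 − 4.904 = 4.686 mg/L.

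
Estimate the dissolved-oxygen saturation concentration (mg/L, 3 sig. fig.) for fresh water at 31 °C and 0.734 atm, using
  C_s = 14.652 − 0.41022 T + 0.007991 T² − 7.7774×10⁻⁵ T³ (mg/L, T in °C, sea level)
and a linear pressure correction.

At sea level: C_s = 14.652 − 0.41022×31 + 0.007991×31² − 7.7774×10⁻⁵×31³ = 7.298 mg/L.
Pressure correction: C_s' = 7.298 × 0.734 = 5.356 mg/L.

C_s ≈ 5.36 mg/L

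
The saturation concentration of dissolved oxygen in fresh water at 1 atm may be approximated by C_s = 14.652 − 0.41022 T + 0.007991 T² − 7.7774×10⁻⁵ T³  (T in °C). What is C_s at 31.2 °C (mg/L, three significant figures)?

C_s = 14.652 − 0.41022×31.2 + 0.007991×31.2² − 7.7774×10⁻⁵×31.2³ = 7.270 mg/L.

C_s ≈ 7.27 mg/L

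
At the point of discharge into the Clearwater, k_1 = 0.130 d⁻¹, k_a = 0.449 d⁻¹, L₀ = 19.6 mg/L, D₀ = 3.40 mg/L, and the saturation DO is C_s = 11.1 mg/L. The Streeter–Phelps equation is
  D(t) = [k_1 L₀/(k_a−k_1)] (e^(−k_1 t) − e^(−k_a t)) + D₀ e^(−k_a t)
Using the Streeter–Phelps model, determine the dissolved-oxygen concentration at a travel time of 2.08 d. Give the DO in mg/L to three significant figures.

DO ≈ 6.81 mg/L

k_1 L₀/(k_a−k_1) = 0.130×19.6/(0.449−0.130) = 2.548/0.3190 = 7.987 mg/L.
e^(−k_1 t) = e^(−0.130×2.080) = 0.7631; e^(−k_a t) = e^(−0.449×2.080) = 0.3930.
D = 7.987 × (0.7631 − 0.3930) + 3.40 × 0.3930 = 2.956 + 1.336 = 4.292 mg/L.
DO = C_s − D = 11.1 − 4.292 = 6.808 mg/L.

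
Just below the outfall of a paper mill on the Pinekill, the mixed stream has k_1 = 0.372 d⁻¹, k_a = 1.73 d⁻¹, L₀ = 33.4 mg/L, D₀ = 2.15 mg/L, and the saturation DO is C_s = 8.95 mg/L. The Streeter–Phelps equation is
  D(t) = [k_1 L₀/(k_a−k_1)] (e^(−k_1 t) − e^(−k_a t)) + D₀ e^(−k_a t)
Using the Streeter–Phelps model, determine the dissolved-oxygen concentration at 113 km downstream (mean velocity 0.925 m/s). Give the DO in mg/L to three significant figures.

DO ≈ 4.15 mg/L

Travel time t = x/v = 113 km / (0.925 m/s) = 113000 m / 0.925 m/s = 122200 s = 1.414 d.
k_1 L₀/(k_a−k_1) = 0.372×33.4/(1.73−0.372) = 12.42/1.358 = 9.149 mg/L.
e^(−k_1 t) = e^(−0.372×1.414) = 0.5910; e^(−k_a t) = e^(−1.73×1.414) = 0.08663.
D = 9.149 × (0.5910 − 0.08663) + 2.15 × 0.08663 = 4.614 + 0.1863 = 4.801 mg/L.
DO = C_s − D = 8.95 − 4.801 = 4.149 mg/L.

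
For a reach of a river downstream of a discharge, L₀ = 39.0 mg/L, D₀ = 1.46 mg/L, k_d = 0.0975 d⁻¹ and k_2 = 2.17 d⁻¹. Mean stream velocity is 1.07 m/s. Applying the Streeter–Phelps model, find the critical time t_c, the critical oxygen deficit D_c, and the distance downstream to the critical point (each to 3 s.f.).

t_c = [1/(k_2−k_d)] ln[(k_2/k_d)(1 − D₀(k_2−k_d)/(k_d L₀))]
= [1/(2.17−0.0975)] ln[(2.17/0.0975)(1 − 1.46×2.072/(0.0975×39.0))]
= (1/2.072) ln[22.26 × 0.2042] = 0.4825 × ln(4.546) = 0.4825 × 1.514 = 0.7306 d.
D_c = (k_d/k_2) L₀ e^(−k_d t_c) = (0.0975/2.17) × 39.0 × e^(−0.0975×0.7306) = 0.04493 × 39.0 × 0.9312 = 1.632 mg/L.
x_c = v t_c = 1.07 m/s × 0.7306 d × 86400 s/d = 67540 m ≈ 67.5 km.

t_c ≈ 0.731 d; D_c ≈ 1.63 mg/L; x_c ≈ 67.5 km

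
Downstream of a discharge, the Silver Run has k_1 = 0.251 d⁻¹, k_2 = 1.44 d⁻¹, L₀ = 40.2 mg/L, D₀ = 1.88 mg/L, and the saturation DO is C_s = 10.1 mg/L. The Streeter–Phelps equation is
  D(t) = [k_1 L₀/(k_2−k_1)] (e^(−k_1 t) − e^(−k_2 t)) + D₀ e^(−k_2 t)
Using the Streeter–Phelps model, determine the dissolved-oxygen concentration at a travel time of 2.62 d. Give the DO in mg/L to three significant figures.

DO ≈ 5.86 mg/L

k_1 L₀/(k_2−k_1) = 0.251×40.2/(1.44−0.251) = 10.09/1.189 = 8.486 mg/L.
e^(−k_1 t) = e^(−0.251×2.620) = 0.5181; e^(−k_2 t) = e^(−1.44×2.620) = 0.02299.
D = 8.486 × (0.5181 − 0.02299) + 1.88 × 0.02299 = 4.202 + 0.04322 = 4.245 mg/L.
DO = C_s − D = 10.1 − 4.245 = 5.855 mg/L.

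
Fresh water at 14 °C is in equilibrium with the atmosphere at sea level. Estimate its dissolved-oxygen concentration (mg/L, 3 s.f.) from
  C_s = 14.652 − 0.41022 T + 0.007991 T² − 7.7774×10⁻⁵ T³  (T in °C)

C_s = 14.652 − 0.41022×14 + 0.007991×14² − 7.7774×10⁻⁵×14³ = 10.26 mg/L.

C_s ≈ 10.3 mg/L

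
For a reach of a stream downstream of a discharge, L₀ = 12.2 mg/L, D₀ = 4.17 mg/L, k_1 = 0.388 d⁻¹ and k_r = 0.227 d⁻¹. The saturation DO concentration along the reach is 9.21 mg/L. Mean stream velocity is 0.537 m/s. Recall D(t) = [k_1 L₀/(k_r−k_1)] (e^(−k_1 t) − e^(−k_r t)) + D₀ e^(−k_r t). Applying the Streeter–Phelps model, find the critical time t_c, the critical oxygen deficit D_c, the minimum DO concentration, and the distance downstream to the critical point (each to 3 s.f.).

At the critical point dD/dt = 0, so k_1 L₀ e^(−k_1 t) = k_r D. Substituting D(t) from the Streeter–Phelps equation and solving for t gives
t_c = ln[(k_r/k_1)(1 − D₀(k_r−k_1)/(k_1 L₀))] / (k_r−k_1).
Here k_r−k_1 = -0.1610 d⁻¹ and 1 − D₀(k_r−k_1)/(k_1 L₀) = 1 − 4.17×-0.1610/(0.388×12.2) = 1.142, so
t_c = ln(0.5851 × 1.142) / -0.1610 = -0.4034 / -0.1610 = 2.506 d.
L(t_c) = L₀ e^(−k_1 t_c) = 12.2 × 0.3782 = 4.615 mg/L, and at the critical point k_r D_c = k_1 L, so D_c = (0.388/0.227) × 4.615 = 7.887 mg/L.
Minimum DO = C_s − D_c = 9.21 − 7.887 = 1.323 mg/L.
x_c = v t_c = 0.537 m/s × 2.506 d × 86400 s/d = 116300 m ≈ 116 km.

t_c ≈ 2.51 d; D_c ≈ 7.89 mg/L; min DO ≈ 1.32 mg/L; x_c ≈ 116 km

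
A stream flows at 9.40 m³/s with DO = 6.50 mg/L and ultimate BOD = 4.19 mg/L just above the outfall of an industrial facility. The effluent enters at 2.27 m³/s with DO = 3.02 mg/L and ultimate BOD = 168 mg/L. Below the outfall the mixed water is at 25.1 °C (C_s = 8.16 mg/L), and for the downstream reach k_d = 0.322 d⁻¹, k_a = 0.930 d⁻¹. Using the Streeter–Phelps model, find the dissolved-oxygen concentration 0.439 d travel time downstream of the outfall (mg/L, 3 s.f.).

Mixed DO = (9.40×6.50 + 2.27×3.02)/(9.40+2.27) = 67.96/11.67 = 5.823 mg/L.
Mixed L₀ = (9.40×4.19 + 2.27×168)/(11.67) = 420.7/11.67 = 36.05 mg/L.
Initial deficit D₀ = C_s − DO₀ = 8.16 − 5.823 = 2.337 mg/L.
D(0.439) = [0.322×36.05/(0.930−0.322)](e^(−0.322×0.439) − e^(−0.930×0.439)) + 2.337 e^(−0.930×0.439)
= 19.09 × (0.8682 − 0.6648) + 2.337 × 0.6648 = 5.437 mg/L.
DO = 8.16 − 5.437 = 2.723 mg/L.

DO ≈ 2.72 mg/L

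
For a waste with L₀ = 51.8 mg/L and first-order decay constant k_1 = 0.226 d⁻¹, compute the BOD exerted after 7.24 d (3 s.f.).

y ≈ 41.7 mg/L

y_t = L₀(1 − e^(−k_1 t)) = 51.8 × (1 − e^(−0.226×7.24))
= 51.8 × (1 − 0.1947) = 51.8 × 0.8053 = 41.71 mg/L.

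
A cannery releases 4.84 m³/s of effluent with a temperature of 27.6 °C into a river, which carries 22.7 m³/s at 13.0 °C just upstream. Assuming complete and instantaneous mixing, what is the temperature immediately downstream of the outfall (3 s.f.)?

Flow-weighted mixing: C = (Q_r C_r + Q_w C_w)/(Q_r + Q_w)
= (22.7×13.0 + 4.84×27.6)/(22.7 + 4.84) = 428.7/27.54 = 15.57 °C.

15.6 °C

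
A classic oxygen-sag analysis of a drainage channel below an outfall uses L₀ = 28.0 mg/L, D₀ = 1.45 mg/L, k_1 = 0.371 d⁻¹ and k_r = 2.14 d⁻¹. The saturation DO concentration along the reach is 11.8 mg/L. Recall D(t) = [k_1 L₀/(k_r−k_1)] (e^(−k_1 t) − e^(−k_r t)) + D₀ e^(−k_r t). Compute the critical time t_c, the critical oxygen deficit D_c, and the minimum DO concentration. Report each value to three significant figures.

t_c ≈ 0.830 d; D_c ≈ 3.57 mg/L; min DO ≈ 8.23 mg/L

At the critical point dD/dt = 0, so k_1 L₀ e^(−k_1 t) = k_r D. Substituting D(t) from the Streeter–Phelps equation and solving for t gives
t_c = ln[(k_r/k_1)(1 − D₀(k_r−k_1)/(k_1 L₀))] / (k_r−k_1).
Here k_r−k_1 = 1.769 d⁻¹ and 1 − D₀(k_r−k_1)/(k_1 L₀) = 1 − 1.45×1.769/(0.371×28.0) = 0.7531, so
t_c = ln(5.768 × 0.7531) / 1.769 = 1.469 / 1.769 = 0.8303 d.
L(t_c) = L₀ e^(−k_1 t_c) = 28.0 × 0.7349 = 20.58 mg/L, and at the critical point k_r D_c = k_1 L, so D_c = (0.371/2.14) × 20.58 = 3.567 mg/L.
Minimum DO = C_s − D_c = 11.8 − 3.567 = 8.233 mg/L.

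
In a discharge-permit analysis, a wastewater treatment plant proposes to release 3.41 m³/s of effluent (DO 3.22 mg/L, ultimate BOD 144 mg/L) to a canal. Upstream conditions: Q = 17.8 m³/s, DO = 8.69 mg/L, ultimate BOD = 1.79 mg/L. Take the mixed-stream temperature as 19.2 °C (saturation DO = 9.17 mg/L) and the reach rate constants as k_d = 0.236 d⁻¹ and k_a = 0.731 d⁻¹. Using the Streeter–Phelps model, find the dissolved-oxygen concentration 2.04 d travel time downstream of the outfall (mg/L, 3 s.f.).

DO ≈ 4.25 mg/L

Mixed DO = (17.8×8.69 + 3.41×3.22)/(17.8+3.41) = 165.7/21.21 = 7.811 mg/L.
Mixed L₀ = (17.8×1.79 + 3.41×144)/(21.21) = 522.9/21.21 = 24.65 mg/L.
Initial deficit D₀ = C_s − DO₀ = 9.17 − 7.811 = 1.359 mg/L.
D(2.04) = [0.236×24.65/(0.731−0.236)](e^(−0.236×2.04) − e^(−0.731×2.04)) + 1.359 e^(−0.731×2.04)
= 11.75 × (0.6179 − 0.2251) + 1.359 × 0.2251 = 4.923 mg/L.
DO = 9.17 − 4.923 = 4.247 mg/L.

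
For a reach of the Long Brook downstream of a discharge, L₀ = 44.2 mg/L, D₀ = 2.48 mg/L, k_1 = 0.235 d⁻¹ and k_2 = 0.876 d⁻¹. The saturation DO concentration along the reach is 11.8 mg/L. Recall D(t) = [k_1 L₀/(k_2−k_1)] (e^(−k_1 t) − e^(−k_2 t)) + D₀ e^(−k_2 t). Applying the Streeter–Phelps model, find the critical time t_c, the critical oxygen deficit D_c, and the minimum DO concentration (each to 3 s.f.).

At the critical point dD/dt = 0, so k_1 L₀ e^(−k_1 t) = k_2 D. Substituting D(t) from the Streeter–Phelps equation and solving for t gives
t_c = ln[(k_2/k_1)(1 − D₀(k_2−k_1)/(k_1 L₀))] / (k_2−k_1).
Here k_2−k_1 = 0.6410 d⁻¹ and 1 − D₀(k_2−k_1)/(k_1 L₀) = 1 − 2.48×0.6410/(0.235×44.2) = 0.8470, so
t_c = ln(3.728 × 0.8470) / 0.6410 = 1.150 / 0.6410 = 1.794 d.
L(t_c) = L₀ e^(−k_1 t_c) = 44.2 × 0.6561 = 29.00 mg/L, and at the critical point k_2 D_c = k_1 L, so D_c = (0.235/0.876) × 29.00 = 7.779 mg/L.
Minimum DO = C_s − D_c = 11.8 − 7.779 = 4.021 mg/L.

t_c ≈ 1.79 d; D_c ≈ 7.78 mg/L; min DO ≈ 4.02 mg/L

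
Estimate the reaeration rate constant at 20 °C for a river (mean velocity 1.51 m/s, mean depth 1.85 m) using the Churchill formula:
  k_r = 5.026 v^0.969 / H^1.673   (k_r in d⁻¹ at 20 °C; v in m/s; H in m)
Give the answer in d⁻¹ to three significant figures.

k_r = 5.026 × 1.51^0.969 / 1.85^1.673 = 5.026 × 1.491 / 2.799 = 2.677 d⁻¹.

k_r ≈ 2.68 d⁻¹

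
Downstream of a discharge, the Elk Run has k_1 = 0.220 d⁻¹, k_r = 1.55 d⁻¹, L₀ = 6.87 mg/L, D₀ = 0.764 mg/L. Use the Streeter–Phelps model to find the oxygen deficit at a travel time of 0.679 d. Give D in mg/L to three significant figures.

k_1 L₀/(k_r−k_1) = 0.220×6.87/(1.55−0.220) = 1.511/1.330 = 1.136 mg/L.
e^(−k_1 t) = e^(−0.220×0.6790) = 0.8612; e^(−k_r t) = e^(−1.55×0.6790) = 0.3491.
D = 1.136 × (0.8612 − 0.3491) + 0.764 × 0.3491 = 0.5820 + 0.2667 = 0.8487 mg/L.

D ≈ 0.849 mg/L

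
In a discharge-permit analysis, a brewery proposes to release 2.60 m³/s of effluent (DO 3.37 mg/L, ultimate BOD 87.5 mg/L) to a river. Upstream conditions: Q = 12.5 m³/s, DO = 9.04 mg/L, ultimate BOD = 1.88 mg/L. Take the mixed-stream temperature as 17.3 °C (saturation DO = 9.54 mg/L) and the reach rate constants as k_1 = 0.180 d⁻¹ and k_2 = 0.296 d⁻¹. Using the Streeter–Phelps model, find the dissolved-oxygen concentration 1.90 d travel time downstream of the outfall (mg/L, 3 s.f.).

Mixed DO = (12.5×9.04 + 2.60×3.37)/(12.5+2.60) = 121.8/15.10 = 8.064 mg/L.
Mixed L₀ = (12.5×1.88 + 2.60×87.5)/(15.10) = 251.0/15.10 = 16.62 mg/L.
Initial deficit D₀ = C_s − DO₀ = 9.54 − 8.064 = 1.476 mg/L.
D(1.90) = [0.180×16.62/(0.296−0.180)](e^(−0.180×1.90) − e^(−0.296×1.90)) + 1.476 e^(−0.296×1.90)
= 25.79 × (0.7103 − 0.5698) + 1.476 × 0.5698 = 4.465 mg/L.
DO = 9.54 − 4.465 = 5.075 mg/L.

DO ≈ 5.07 mg/L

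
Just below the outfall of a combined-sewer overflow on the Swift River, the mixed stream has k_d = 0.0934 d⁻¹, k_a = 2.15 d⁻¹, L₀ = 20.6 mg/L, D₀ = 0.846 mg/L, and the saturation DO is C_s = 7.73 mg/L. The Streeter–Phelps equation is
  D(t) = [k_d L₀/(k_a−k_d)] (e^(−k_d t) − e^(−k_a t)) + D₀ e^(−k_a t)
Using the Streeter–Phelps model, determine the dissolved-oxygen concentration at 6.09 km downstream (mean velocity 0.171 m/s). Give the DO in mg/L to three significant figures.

Travel time t = x/v = 6.09 km / (0.171 m/s) = 6090 m / 0.171 m/s = 35610 s = 0.4122 d.
k_d L₀/(k_a−k_d) = 0.0934×20.6/(2.15−0.0934) = 1.924/2.057 = 0.9355 mg/L.
e^(−k_d t) = e^(−0.0934×0.4122) = 0.9622; e^(−k_a t) = e^(−2.15×0.4122) = 0.4122.
D = 0.9355 × (0.9622 − 0.4122) + 0.846 × 0.4122 = 0.5146 + 0.3487 = 0.8633 mg/L.
DO = C_s − D = 7.73 − 0.8633 = 6.867 mg/L.

DO ≈ 6.87 mg/L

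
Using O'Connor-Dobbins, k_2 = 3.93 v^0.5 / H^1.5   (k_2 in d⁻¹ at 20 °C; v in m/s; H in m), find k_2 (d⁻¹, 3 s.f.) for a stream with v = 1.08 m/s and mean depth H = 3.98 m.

k_2 ≈ 0.514 d⁻¹

k_2 = 3.93 × 1.08^0.5 / 3.98^1.5 = 3.93 × 1.039 / 7.940 = 0.5144 d⁻¹.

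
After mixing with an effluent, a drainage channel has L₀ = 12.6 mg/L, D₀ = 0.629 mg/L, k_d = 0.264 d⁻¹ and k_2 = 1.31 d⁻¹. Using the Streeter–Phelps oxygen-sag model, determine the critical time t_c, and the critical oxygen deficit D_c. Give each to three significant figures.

t_c ≈ 1.32 d; D_c ≈ 1.79 mg/L

t_c = [1/(k_2−k_d)] ln[(k_2/k_d)(1 − D₀(k_2−k_d)/(k_d L₀))]
= [1/(1.31−0.264)] ln[(1.31/0.264)(1 − 0.629×1.046/(0.264×12.6))]
= (1/1.046) ln[4.962 × 0.8022] = 0.9560 × ln(3.981) = 0.9560 × 1.381 = 1.321 d.
L(t_c) = L₀ e^(−k_d t_c) = 12.6 × 0.7056 = 8.891 mg/L, and at the critical point k_2 D_c = k_d L, so D_c = (0.264/1.31) × 8.891 = 1.792 mg/L.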